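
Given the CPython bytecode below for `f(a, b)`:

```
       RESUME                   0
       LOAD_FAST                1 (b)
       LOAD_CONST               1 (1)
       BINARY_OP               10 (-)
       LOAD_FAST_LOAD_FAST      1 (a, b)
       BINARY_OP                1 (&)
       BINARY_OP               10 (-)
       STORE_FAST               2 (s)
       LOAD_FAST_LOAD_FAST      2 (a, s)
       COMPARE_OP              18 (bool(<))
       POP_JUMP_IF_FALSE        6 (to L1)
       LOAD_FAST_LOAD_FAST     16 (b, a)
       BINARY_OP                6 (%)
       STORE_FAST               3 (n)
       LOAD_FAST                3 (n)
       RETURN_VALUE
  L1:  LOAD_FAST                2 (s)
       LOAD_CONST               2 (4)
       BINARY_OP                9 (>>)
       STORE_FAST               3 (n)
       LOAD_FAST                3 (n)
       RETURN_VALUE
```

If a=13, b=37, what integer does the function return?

11

LOAD_FAST b → push 37. Stack: [37]
LOAD_CONST → push 1. Stack: [37, 1]
BINARY_OP - → 37 - 1 = 36. Stack: [36]
LOAD_FAST_LOAD_FAST a,b → push 13,37. Stack: [36, 13, 37]
BINARY_OP & → 13 & 37 = 5. Stack: [36, 5]
BINARY_OP - → 36 - 5 = 31. Stack: [31]
STORE_FAST s → s=31. Stack: []
LOAD_FAST_LOAD_FAST a,s → push 13,31. Stack: [13, 31]
COMPARE_OP bool(<) → 13 vs 31 = True. Stack: [True]
POP_JUMP_IF_FALSE → pop True; no jump. Stack: []
LOAD_FAST_LOAD_FAST b,a → push 37,13. Stack: [37, 13]
BINARY_OP % → 37 % 13 = 11. Stack: [11]
STORE_FAST n → n=11. Stack: []
LOAD_FAST n → push 11. Stack: [11]
RETURN_VALUE → return 11.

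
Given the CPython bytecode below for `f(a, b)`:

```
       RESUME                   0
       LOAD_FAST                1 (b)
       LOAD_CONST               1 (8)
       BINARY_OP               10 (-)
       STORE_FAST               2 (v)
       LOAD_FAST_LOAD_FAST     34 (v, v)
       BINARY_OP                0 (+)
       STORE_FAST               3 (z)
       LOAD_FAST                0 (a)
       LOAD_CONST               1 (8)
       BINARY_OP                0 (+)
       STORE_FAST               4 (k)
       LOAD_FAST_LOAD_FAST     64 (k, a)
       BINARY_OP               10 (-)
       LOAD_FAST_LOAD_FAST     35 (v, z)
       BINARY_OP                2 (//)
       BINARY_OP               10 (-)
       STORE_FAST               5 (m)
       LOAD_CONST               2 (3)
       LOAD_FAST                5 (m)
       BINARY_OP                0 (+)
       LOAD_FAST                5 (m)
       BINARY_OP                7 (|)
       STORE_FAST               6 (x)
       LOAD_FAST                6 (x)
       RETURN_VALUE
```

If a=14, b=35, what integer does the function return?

11

LOAD_FAST b → push 35. Stack: [35]
LOAD_CONST → push 8. Stack: [35, 8]
BINARY_OP - → 35 - 8 = 27. Stack: [27]
STORE_FAST v → v=27. Stack: []
LOAD_FAST_LOAD_FAST v,v → push 27,27. Stack: [27, 27]
BINARY_OP + → 27 + 27 = 54. Stack: [54]
STORE_FAST z → z=54. Stack: []
LOAD_FAST a → push 14. Stack: [14]
LOAD_CONST → push 8. Stack: [14, 8]
BINARY_OP + → 14 + 8 = 22. Stack: [22]
STORE_FAST k → k=22. Stack: []
LOAD_FAST_LOAD_FAST k,a → push 22,14. Stack: [22, 14]
BINARY_OP - → 22 - 14 = 8. Stack: [8]
LOAD_FAST_LOAD_FAST v,z → push 27,54. Stack: [8, 27, 54]
BINARY_OP // → 27 // 54 = 0. Stack: [8, 0]
BINARY_OP - → 8 - 0 = 8. Stack: [8]
STORE_FAST m → m=8. Stack: []
LOAD_CONST → push 3. Stack: [3]
LOAD_FAST m → push 8. Stack: [3, 8]
BINARY_OP + → 3 + 8 = 11. Stack: [11]
LOAD_FAST m → push 8. Stack: [11, 8]
BINARY_OP | → 11 | 8 = 11. Stack: [11]
STORE_FAST x → x=11. Stack: []
LOAD_FAST x → push 11. Stack: [11]
RETURN_VALUE → return 11.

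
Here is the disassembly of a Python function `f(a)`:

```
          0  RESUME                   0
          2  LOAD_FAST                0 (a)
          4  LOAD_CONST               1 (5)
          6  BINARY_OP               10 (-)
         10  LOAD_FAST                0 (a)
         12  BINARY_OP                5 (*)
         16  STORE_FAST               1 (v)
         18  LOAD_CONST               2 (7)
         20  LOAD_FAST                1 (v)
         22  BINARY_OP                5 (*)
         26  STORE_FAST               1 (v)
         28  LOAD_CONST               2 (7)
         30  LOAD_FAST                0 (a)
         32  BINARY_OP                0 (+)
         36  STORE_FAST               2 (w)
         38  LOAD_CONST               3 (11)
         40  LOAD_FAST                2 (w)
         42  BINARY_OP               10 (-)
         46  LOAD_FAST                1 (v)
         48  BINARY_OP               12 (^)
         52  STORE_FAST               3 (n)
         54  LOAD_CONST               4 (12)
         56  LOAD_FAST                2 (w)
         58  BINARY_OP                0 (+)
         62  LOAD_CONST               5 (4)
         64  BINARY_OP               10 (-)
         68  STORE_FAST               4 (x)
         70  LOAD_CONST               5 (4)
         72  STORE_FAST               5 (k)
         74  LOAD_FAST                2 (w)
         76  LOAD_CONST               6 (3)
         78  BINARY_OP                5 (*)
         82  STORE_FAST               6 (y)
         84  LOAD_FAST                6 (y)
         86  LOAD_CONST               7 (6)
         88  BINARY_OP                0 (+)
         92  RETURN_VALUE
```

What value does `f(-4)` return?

15

LOAD_FAST a → push -4. Stack: [-4]
LOAD_CONST → push 5. Stack: [-4, 5]
BINARY_OP - → -4 - 5 = -9. Stack: [-9]
LOAD_FAST a → push -4. Stack: [-9, -4]
BINARY_OP * → -9 * -4 = 36. Stack: [36]
STORE_FAST v → v=36. Stack: []
LOAD_CONST → push 7. Stack: [7]
LOAD_FAST v → push 36. Stack: [7, 36]
BINARY_OP * → 7 * 36 = 252. Stack: [252]
STORE_FAST v → v=252. Stack: []
LOAD_CONST → push 7. Stack: [7]
LOAD_FAST a → push -4. Stack: [7, -4]
BINARY_OP + → 7 + -4 = 3. Stack: [3]
STORE_FAST w → w=3. Stack: []
LOAD_CONST → push 11. Stack: [11]
LOAD_FAST w → push 3. Stack: [11, 3]
BINARY_OP - → 11 - 3 = 8. Stack: [8]
LOAD_FAST v → push 252. Stack: [8, 252]
BINARY_OP ^ → 8 ^ 252 = 244. Stack: [244]
STORE_FAST n → n=244. Stack: []
LOAD_CONST → push 12. Stack: [12]
LOAD_FAST w → push 3. Stack: [12, 3]
BINARY_OP + → 12 + 3 = 15. Stack: [15]
LOAD_CONST → push 4. Stack: [15, 4]
BINARY_OP - → 15 - 4 = 11. Stack: [11]
STORE_FAST x → x=11. Stack: []
LOAD_CONST → push 4. Stack: [4]
STORE_FAST k → k=4. Stack: []
LOAD_FAST w → push 3. Stack: [3]
LOAD_CONST → push 3. Stack: [3, 3]
BINARY_OP * → 3 * 3 = 9. Stack: [9]
STORE_FAST y → y=9. Stack: []
LOAD_FAST y → push 9. Stack: [9]
LOAD_CONST → push 6. Stack: [9, 6]
BINARY_OP + → 9 + 6 = 15. Stack: [15]
RETURN_VALUE → return 15.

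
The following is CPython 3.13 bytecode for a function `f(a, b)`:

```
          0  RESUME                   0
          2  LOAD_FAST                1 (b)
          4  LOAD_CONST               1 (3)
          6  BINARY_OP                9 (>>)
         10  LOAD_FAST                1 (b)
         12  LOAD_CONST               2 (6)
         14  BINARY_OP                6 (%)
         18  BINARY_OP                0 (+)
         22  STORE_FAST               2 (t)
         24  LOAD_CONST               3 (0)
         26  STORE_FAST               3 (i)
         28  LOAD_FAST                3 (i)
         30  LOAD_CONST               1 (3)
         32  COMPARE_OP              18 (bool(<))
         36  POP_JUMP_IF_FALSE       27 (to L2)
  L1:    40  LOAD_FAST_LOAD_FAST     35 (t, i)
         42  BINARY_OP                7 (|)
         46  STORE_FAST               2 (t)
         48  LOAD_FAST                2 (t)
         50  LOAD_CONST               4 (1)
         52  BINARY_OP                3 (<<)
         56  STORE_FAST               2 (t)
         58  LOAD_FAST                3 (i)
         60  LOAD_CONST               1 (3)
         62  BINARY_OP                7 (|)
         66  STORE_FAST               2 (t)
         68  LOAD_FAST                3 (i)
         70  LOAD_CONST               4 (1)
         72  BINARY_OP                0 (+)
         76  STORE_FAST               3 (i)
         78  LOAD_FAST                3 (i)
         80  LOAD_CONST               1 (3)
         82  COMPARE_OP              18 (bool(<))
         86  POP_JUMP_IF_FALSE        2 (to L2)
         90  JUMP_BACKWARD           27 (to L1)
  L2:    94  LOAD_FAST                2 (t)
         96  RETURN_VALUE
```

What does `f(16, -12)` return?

LOAD_FAST b → push -12
LOAD_CONST → push 3
BINARY_OP >> → -12 >> 3 = -2
LOAD_FAST b → push -12
LOAD_CONST → push 6
BINARY_OP % → -12 % 6 = 0
BINARY_OP + → -2 + 0 = -2
STORE_FAST t → t=-2
LOAD_CONST → push 0
STORE_FAST i → i=0
LOAD_FAST i → push 0
LOAD_CONST → push 3
COMPARE_OP bool(<) → 0 vs 3 = True
POP_JUMP_IF_FALSE → pop True; no jump
LOAD_FAST_LOAD_FAST t,i → push -2,0
BINARY_OP | → -2 | 0 = -2
STORE_FAST t → t=-2
LOAD_FAST t → push -2
LOAD_CONST → push 1
BINARY_OP << → -2 << 1 = -4
STORE_FAST t → t=-4
LOAD_FAST i → push 0
LOAD_CONST → push 3
BINARY_OP | → 0 | 3 = 3
STORE_FAST t → t=3
LOAD_FAST i → push 0
LOAD_CONST → push 1
BINARY_OP + → 0 + 1 = 1
STORE_FAST i → i=1
LOAD_FAST i → push 1
LOAD_CONST → push 3
COMPARE_OP bool(<) → 1 vs 3 = True
POP_JUMP_IF_FALSE → pop True; no jump
LOAD_FAST_LOAD_FAST t,i → push 3,1
BINARY_OP | → 3 | 1 = 3
STORE_FAST t → t=3
LOAD_FAST t → push 3
LOAD_CONST → push 1
BINARY_OP << → 3 << 1 = 6
STORE_FAST t → t=6
LOAD_FAST i → push 1
LOAD_CONST → push 3
BINARY_OP | → 1 | 3 = 3
STORE_FAST t → t=3
LOAD_FAST i → push 1
LOAD_CONST → push 1
BINARY_OP + → 1 + 1 = 2
STORE_FAST i → i=2
LOAD_FAST i → push 2
LOAD_CONST → push 3
COMPARE_OP bool(<) → 2 vs 3 = True
POP_JUMP_IF_FALSE → pop True; no jump
LOAD_FAST_LOAD_FAST t,i → push 3,2
BINARY_OP | → 3 | 2 = 3
STORE_FAST t → t=3
LOAD_FAST t → push 3
LOAD_CONST → push 1
BINARY_OP << → 3 << 1 = 6
STORE_FAST t → t=6
LOAD_FAST i → push 2
LOAD_CONST → push 3
BINARY_OP | → 2 | 3 = 3
STORE_FAST t → t=3
LOAD_FAST i → push 2
LOAD_CONST → push 1
BINARY_OP + → 2 + 1 = 3
STORE_FAST i → i=3
LOAD_FAST i → push 3
LOAD_CONST → push 3
COMPARE_OP bool(<) → 3 vs 3 = False
POP_JUMP_IF_FALSE → pop False; jump
LOAD_FAST t → push 3
RETURN_VALUE → return 3.

3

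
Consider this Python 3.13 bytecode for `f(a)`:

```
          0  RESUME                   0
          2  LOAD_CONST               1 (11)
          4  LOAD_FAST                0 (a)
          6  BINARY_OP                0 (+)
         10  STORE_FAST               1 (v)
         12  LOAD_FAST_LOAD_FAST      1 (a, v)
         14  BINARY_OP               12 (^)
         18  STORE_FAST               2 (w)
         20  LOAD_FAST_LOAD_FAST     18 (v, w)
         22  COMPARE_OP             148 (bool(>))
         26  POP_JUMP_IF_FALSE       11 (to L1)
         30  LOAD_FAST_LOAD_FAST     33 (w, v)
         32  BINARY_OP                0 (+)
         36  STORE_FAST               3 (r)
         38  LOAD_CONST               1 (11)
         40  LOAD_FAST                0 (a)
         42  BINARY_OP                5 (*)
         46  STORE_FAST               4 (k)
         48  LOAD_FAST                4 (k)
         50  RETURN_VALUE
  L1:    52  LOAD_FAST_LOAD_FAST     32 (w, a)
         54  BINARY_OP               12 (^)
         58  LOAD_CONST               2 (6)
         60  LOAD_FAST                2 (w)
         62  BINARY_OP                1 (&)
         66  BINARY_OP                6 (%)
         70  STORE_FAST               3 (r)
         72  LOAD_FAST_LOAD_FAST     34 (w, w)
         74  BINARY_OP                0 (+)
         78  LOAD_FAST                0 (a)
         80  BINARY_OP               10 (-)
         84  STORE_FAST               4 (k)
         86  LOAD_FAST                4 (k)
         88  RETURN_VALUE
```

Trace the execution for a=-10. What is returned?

-110

LOAD_CONST → push 11. Stack: [11]
LOAD_FAST a → push -10. Stack: [11, -10]
BINARY_OP + → 11 + -10 = 1. Stack: [1]
STORE_FAST v → v=1. Stack: []
LOAD_FAST_LOAD_FAST a,v → push -10,1. Stack: [-10, 1]
BINARY_OP ^ → -10 ^ 1 = -9. Stack: [-9]
STORE_FAST w → w=-9. Stack: []
LOAD_FAST_LOAD_FAST v,w → push 1,-9. Stack: [1, -9]
COMPARE_OP bool(>) → 1 vs -9 = True. Stack: [True]
POP_JUMP_IF_FALSE → pop True; no jump. Stack: []
LOAD_FAST_LOAD_FAST w,v → push -9,1. Stack: [-9, 1]
BINARY_OP + → -9 + 1 = -8. Stack: [-8]
STORE_FAST r → r=-8. Stack: []
LOAD_CONST → push 11. Stack: [11]
LOAD_FAST a → push -10. Stack: [11, -10]
BINARY_OP * → 11 * -10 = -110. Stack: [-110]
STORE_FAST k → k=-110. Stack: []
LOAD_FAST k → push -110. Stack: [-110]
RETURN_VALUE → return -110.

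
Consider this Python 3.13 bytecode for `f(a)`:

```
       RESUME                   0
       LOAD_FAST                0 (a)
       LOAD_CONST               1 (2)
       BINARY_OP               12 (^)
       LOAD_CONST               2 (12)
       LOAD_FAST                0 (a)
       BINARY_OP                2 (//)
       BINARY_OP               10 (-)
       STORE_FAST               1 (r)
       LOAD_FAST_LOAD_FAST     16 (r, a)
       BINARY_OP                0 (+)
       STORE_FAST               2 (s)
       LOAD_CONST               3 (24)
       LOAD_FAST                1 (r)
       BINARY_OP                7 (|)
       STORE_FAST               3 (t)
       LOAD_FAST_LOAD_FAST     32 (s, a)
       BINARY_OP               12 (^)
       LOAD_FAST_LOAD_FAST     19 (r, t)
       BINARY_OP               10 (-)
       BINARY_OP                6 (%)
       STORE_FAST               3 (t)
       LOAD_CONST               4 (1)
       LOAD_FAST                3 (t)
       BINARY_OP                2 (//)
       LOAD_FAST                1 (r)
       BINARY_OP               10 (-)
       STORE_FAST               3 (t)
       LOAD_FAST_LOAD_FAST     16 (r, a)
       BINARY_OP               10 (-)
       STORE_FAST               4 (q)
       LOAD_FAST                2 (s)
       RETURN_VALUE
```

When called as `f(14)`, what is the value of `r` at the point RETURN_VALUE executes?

12

LOAD_FAST a → push 14. Stack: [14]
LOAD_CONST → push 2. Stack: [14, 2]
BINARY_OP ^ → 14 ^ 2 = 12. Stack: [12]
LOAD_CONST → push 12. Stack: [12, 12]
LOAD_FAST a → push 14. Stack: [12, 12, 14]
BINARY_OP // → 12 // 14 = 0. Stack: [12, 0]
BINARY_OP - → 12 - 0 = 12. Stack: [12]
STORE_FAST r → r=12. Stack: []
LOAD_FAST_LOAD_FAST r,a → push 12,14. Stack: [12, 14]
BINARY_OP + → 12 + 14 = 26. Stack: [26]
STORE_FAST s → s=26. Stack: []
LOAD_CONST → push 24. Stack: [24]
LOAD_FAST r → push 12. Stack: [24, 12]
BINARY_OP | → 24 | 12 = 28. Stack: [28]
STORE_FAST t → t=28. Stack: []
LOAD_FAST_LOAD_FAST s,a → push 26,14. Stack: [26, 14]
BINARY_OP ^ → 26 ^ 14 = 20. Stack: [20]
LOAD_FAST_LOAD_FAST r,t → push 12,28. Stack: [20, 12, 28]
BINARY_OP - → 12 - 28 = -16. Stack: [20, -16]
BINARY_OP % → 20 % -16 = -12. Stack: [-12]
STORE_FAST t → t=-12. Stack: []
LOAD_CONST → push 1. Stack: [1]
LOAD_FAST t → push -12. Stack: [1, -12]
BINARY_OP // → 1 // -12 = -1. Stack: [-1]
LOAD_FAST r → push 12. Stack: [-1, 12]
BINARY_OP - → -1 - 12 = -13. Stack: [-13]
STORE_FAST t → t=-13. Stack: []
LOAD_FAST_LOAD_FAST r,a → push 12,14. Stack: [12, 14]
BINARY_OP - → 12 - 14 = -2. Stack: [-2]
STORE_FAST q → q=-2. Stack: []
LOAD_FAST s → push 26. Stack: [26]
RETURN_VALUE → return 26.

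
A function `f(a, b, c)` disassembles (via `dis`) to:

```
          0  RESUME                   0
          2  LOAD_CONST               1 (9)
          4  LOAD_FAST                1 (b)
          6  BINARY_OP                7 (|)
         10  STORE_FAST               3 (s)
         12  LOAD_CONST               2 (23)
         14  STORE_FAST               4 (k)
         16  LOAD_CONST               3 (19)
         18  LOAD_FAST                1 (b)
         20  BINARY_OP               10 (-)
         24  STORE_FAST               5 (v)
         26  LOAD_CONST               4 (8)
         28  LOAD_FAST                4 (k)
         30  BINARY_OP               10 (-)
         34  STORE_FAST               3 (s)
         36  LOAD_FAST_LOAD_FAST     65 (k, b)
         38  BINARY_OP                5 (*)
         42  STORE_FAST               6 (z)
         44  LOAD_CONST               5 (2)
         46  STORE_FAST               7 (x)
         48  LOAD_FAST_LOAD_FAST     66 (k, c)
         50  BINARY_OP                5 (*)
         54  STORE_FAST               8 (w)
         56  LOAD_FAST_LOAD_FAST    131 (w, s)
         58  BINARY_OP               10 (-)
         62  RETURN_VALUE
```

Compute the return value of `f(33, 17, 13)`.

LOAD_CONST → push 9. Stack: [9]
LOAD_FAST b → push 17. Stack: [9, 17]
BINARY_OP | → 9 | 17 = 25. Stack: [25]
STORE_FAST s → s=25. Stack: []
LOAD_CONST → push 23. Stack: [23]
STORE_FAST k → k=23. Stack: []
LOAD_CONST → push 19. Stack: [19]
LOAD_FAST b → push 17. Stack: [19, 17]
BINARY_OP - → 19 - 17 = 2. Stack: [2]
STORE_FAST v → v=2. Stack: []
LOAD_CONST → push 8. Stack: [8]
LOAD_FAST k → push 23. Stack: [8, 23]
BINARY_OP - → 8 - 23 = -15. Stack: [-15]
STORE_FAST s → s=-15. Stack: []
LOAD_FAST_LOAD_FAST k,b → push 23,17. Stack: [23, 17]
BINARY_OP * → 23 * 17 = 391. Stack: [391]
STORE_FAST z → z=391. Stack: []
LOAD_CONST → push 2. Stack: [2]
STORE_FAST x → x=2. Stack: []
LOAD_FAST_LOAD_FAST k,c → push 23,13. Stack: [23, 13]
BINARY_OP * → 23 * 13 = 299. Stack: [299]
STORE_FAST w → w=299. Stack: []
LOAD_FAST_LOAD_FAST w,s → push 299,-15. Stack: [299, -15]
BINARY_OP - → 299 - -15 = 314. Stack: [314]
RETURN_VALUE → return 314.

314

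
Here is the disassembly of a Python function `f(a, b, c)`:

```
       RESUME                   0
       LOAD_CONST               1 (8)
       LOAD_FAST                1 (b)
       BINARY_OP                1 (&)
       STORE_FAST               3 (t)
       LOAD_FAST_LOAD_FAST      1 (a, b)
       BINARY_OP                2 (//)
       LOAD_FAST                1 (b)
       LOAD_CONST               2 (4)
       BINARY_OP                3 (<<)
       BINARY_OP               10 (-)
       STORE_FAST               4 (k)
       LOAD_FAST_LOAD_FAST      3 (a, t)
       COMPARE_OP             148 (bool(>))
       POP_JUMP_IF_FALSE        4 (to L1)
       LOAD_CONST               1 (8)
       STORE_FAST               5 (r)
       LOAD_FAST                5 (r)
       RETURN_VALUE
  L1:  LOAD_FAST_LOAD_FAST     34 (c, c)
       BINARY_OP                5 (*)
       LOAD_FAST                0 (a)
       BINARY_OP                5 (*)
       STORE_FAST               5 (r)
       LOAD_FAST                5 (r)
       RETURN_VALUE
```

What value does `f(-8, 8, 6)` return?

-288

LOAD_CONST → push 8. Stack: [8]
LOAD_FAST b → push 8. Stack: [8, 8]
BINARY_OP & → 8 & 8 = 8. Stack: [8]
STORE_FAST t → t=8. Stack: []
LOAD_FAST_LOAD_FAST a,b → push -8,8. Stack: [-8, 8]
BINARY_OP // → -8 // 8 = -1. Stack: [-1]
LOAD_FAST b → push 8. Stack: [-1, 8]
LOAD_CONST → push 4. Stack: [-1, 8, 4]
BINARY_OP << → 8 << 4 = 128. Stack: [-1, 128]
BINARY_OP - → -1 - 128 = -129. Stack: [-129]
STORE_FAST k → k=-129. Stack: []
LOAD_FAST_LOAD_FAST a,t → push -8,8. Stack: [-8, 8]
COMPARE_OP bool(>) → -8 vs 8 = False. Stack: [False]
POP_JUMP_IF_FALSE → pop False; jump. Stack: []
LOAD_FAST_LOAD_FAST c,c → push 6,6. Stack: [6, 6]
BINARY_OP * → 6 * 6 = 36. Stack: [36]
LOAD_FAST a → push -8. Stack: [36, -8]
BINARY_OP * → 36 * -8 = -288. Stack: [-288]
STORE_FAST r → r=-288. Stack: []
LOAD_FAST r → push -288. Stack: [-288]
RETURN_VALUE → return -288.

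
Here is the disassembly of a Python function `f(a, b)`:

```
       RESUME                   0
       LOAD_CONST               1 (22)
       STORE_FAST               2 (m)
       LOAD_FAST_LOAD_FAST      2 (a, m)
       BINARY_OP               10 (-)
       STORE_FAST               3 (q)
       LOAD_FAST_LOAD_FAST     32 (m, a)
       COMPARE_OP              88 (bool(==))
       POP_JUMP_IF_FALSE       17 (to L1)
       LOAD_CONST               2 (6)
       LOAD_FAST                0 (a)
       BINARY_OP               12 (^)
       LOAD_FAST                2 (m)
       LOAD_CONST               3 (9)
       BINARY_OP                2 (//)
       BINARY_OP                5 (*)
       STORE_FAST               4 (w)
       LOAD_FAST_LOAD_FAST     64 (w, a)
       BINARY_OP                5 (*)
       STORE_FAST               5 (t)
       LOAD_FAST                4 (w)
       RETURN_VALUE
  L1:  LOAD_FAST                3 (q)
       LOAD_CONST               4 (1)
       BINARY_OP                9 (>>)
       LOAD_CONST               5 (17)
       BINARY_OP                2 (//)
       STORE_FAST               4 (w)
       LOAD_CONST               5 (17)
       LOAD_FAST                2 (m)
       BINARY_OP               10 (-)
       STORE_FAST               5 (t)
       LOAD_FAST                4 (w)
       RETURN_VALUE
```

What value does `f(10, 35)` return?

-1

LOAD_CONST → push 22. Stack: [22]
STORE_FAST m → m=22. Stack: []
LOAD_FAST_LOAD_FAST a,m → push 10,22. Stack: [10, 22]
BINARY_OP - → 10 - 22 = -12. Stack: [-12]
STORE_FAST q → q=-12. Stack: []
LOAD_FAST_LOAD_FAST m,a → push 22,10. Stack: [22, 10]
COMPARE_OP bool(==) → 22 vs 10 = False. Stack: [False]
POP_JUMP_IF_FALSE → pop False; jump. Stack: []
LOAD_FAST q → push -12. Stack: [-12]
LOAD_CONST → push 1. Stack: [-12, 1]
BINARY_OP >> → -12 >> 1 = -6. Stack: [-6]
LOAD_CONST → push 17. Stack: [-6, 17]
BINARY_OP // → -6 // 17 = -1. Stack: [-1]
STORE_FAST w → w=-1. Stack: []
LOAD_CONST → push 17. Stack: [17]
LOAD_FAST m → push 22. Stack: [17, 22]
BINARY_OP - → 17 - 22 = -5. Stack: [-5]
STORE_FAST t → t=-5. Stack: []
LOAD_FAST w → push -1. Stack: [-1]
RETURN_VALUE → return -1.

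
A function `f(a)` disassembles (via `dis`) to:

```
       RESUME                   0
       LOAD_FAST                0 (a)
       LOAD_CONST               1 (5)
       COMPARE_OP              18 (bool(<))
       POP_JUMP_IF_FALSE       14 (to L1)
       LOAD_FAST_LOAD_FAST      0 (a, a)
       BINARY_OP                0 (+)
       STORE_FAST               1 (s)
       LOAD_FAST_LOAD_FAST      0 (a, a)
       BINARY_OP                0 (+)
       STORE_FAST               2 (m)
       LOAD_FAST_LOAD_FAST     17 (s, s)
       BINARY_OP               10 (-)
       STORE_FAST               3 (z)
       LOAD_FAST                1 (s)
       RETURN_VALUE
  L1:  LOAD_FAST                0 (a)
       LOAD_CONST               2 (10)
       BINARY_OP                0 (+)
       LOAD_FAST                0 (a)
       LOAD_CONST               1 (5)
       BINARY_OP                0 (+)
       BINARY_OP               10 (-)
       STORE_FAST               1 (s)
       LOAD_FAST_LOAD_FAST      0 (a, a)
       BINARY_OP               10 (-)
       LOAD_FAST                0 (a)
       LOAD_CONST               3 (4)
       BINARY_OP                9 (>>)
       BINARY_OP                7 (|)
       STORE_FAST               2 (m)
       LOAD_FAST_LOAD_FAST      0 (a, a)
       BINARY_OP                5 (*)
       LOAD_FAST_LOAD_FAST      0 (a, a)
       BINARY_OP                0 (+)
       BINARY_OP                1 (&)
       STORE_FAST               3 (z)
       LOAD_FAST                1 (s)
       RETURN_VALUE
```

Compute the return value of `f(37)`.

5

LOAD_FAST a → push 37. Stack: [37]
LOAD_CONST → push 5. Stack: [37, 5]
COMPARE_OP bool(<) → 37 vs 5 = False. Stack: [False]
POP_JUMP_IF_FALSE → pop False; jump. Stack: []
LOAD_FAST a → push 37. Stack: [37]
LOAD_CONST → push 10. Stack: [37, 10]
BINARY_OP + → 37 + 10 = 47. Stack: [47]
LOAD_FAST a → push 37. Stack: [47, 37]
LOAD_CONST → push 5. Stack: [47, 37, 5]
BINARY_OP + → 37 + 5 = 42. Stack: [47, 42]
BINARY_OP - → 47 - 42 = 5. Stack: [5]
STORE_FAST s → s=5. Stack: []
LOAD_FAST_LOAD_FAST a,a → push 37,37. Stack: [37, 37]
BINARY_OP - → 37 - 37 = 0. Stack: [0]
LOAD_FAST a → push 37. Stack: [0, 37]
LOAD_CONST → push 4. Stack: [0, 37, 4]
BINARY_OP >> → 37 >> 4 = 2. Stack: [0, 2]
BINARY_OP | → 0 | 2 = 2. Stack: [2]
STORE_FAST m → m=2. Stack: []
LOAD_FAST_LOAD_FAST a,a → push 37,37. Stack: [37, 37]
BINARY_OP * → 37 * 37 = 1369. Stack: [1369]
LOAD_FAST_LOAD_FAST a,a → push 37,37. Stack: [1369, 37, 37]
BINARY_OP + → 37 + 37 = 74. Stack: [1369, 74]
BINARY_OP & → 1369 & 74 = 72. Stack: [72]
STORE_FAST z → z=72. Stack: []
LOAD_FAST s → push 5. Stack: [5]
RETURN_VALUE → return 5.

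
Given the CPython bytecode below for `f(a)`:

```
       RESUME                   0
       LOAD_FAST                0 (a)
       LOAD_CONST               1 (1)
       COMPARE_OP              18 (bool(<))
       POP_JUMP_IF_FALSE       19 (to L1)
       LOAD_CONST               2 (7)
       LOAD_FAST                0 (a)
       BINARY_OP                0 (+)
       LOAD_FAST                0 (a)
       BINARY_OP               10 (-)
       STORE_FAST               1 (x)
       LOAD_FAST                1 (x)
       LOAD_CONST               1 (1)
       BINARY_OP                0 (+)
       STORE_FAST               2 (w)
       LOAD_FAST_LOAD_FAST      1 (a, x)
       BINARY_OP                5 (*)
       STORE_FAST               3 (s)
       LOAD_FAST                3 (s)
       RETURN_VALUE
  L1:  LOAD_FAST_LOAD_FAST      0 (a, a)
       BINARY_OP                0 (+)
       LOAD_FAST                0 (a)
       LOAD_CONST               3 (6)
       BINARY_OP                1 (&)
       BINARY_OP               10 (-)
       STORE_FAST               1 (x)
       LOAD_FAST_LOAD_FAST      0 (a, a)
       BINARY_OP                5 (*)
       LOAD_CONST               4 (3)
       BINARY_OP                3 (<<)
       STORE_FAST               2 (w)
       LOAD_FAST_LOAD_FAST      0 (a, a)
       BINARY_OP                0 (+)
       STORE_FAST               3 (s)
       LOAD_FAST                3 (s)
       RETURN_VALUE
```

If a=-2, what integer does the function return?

LOAD_FAST a → push -2. Stack: [-2]
LOAD_CONST → push 1. Stack: [-2, 1]
COMPARE_OP bool(<) → -2 vs 1 = True. Stack: [True]
POP_JUMP_IF_FALSE → pop True; no jump. Stack: []
LOAD_CONST → push 7. Stack: [7]
LOAD_FAST a → push -2. Stack: [7, -2]
BINARY_OP + → 7 + -2 = 5. Stack: [5]
LOAD_FAST a → push -2. Stack: [5, -2]
BINARY_OP - → 5 - -2 = 7. Stack: [7]
STORE_FAST x → x=7. Stack: []
LOAD_FAST x → push 7. Stack: [7]
LOAD_CONST → push 1. Stack: [7, 1]
BINARY_OP + → 7 + 1 = 8. Stack: [8]
STORE_FAST w → w=8. Stack: []
LOAD_FAST_LOAD_FAST a,x → push -2,7. Stack: [-2, 7]
BINARY_OP * → -2 * 7 = -14. Stack: [-14]
STORE_FAST s → s=-14. Stack: []
LOAD_FAST s → push -14. Stack: [-14]
RETURN_VALUE → return -14.

-14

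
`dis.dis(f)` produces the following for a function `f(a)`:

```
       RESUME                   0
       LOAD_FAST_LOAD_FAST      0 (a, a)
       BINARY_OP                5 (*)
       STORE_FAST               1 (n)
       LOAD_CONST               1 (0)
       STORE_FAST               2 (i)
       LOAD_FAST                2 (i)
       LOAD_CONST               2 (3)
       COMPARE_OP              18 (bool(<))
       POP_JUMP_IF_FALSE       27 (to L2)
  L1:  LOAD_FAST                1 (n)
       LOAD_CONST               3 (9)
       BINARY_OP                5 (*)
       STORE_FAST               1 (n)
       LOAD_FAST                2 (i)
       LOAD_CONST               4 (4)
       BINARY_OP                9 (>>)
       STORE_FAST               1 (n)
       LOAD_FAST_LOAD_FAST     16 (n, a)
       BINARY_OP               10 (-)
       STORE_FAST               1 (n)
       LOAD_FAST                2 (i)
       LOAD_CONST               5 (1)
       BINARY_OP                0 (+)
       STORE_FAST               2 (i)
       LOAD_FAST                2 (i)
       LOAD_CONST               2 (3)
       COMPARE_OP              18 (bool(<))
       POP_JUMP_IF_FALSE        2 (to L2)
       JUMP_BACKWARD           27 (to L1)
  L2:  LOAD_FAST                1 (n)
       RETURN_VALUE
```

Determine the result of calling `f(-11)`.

11

LOAD_FAST_LOAD_FAST a,a → push -11,-11
BINARY_OP * → -11 * -11 = 121
STORE_FAST n → n=121
LOAD_CONST → push 0
STORE_FAST i → i=0
LOAD_FAST i → push 0
LOAD_CONST → push 3
COMPARE_OP bool(<) → 0 vs 3 = True
POP_JUMP_IF_FALSE → pop True; no jump
LOAD_FAST n → push 121
LOAD_CONST → push 9
BINARY_OP * → 121 * 9 = 1089
STORE_FAST n → n=1089
LOAD_FAST i → push 0
LOAD_CONST → push 4
BINARY_OP >> → 0 >> 4 = 0
STORE_FAST n → n=0
LOAD_FAST_LOAD_FAST n,a → push 0,-11
BINARY_OP - → 0 - -11 = 11
STORE_FAST n → n=11
LOAD_FAST i → push 0
LOAD_CONST → push 1
BINARY_OP + → 0 + 1 = 1
STORE_FAST i → i=1
LOAD_FAST i → push 1
LOAD_CONST → push 3
COMPARE_OP bool(<) → 1 vs 3 = True
POP_JUMP_IF_FALSE → pop True; no jump
LOAD_FAST n → push 11
LOAD_CONST → push 9
BINARY_OP * → 11 * 9 = 99
STORE_FAST n → n=99
LOAD_FAST i → push 1
LOAD_CONST → push 4
BINARY_OP >> → 1 >> 4 = 0
STORE_FAST n → n=0
LOAD_FAST_LOAD_FAST n,a → push 0,-11
BINARY_OP - → 0 - -11 = 11
STORE_FAST n → n=11
LOAD_FAST i → push 1
LOAD_CONST → push 1
BINARY_OP + → 1 + 1 = 2
STORE_FAST i → i=2
LOAD_FAST i → push 2
LOAD_CONST → push 3
COMPARE_OP bool(<) → 2 vs 3 = True
POP_JUMP_IF_FALSE → pop True; no jump
LOAD_FAST n → push 11
LOAD_CONST → push 9
BINARY_OP * → 11 * 9 = 99
STORE_FAST n → n=99
LOAD_FAST i → push 2
LOAD_CONST → push 4
BINARY_OP >> → 2 >> 4 = 0
STORE_FAST n → n=0
LOAD_FAST_LOAD_FAST n,a → push 0,-11
BINARY_OP - → 0 - -11 = 11
STORE_FAST n → n=11
LOAD_FAST i → push 2
LOAD_CONST → push 1
BINARY_OP + → 2 + 1 = 3
STORE_FAST i → i=3
LOAD_FAST i → push 3
LOAD_CONST → push 3
COMPARE_OP bool(<) → 3 vs 3 = False
POP_JUMP_IF_FALSE → pop False; jump
LOAD_FAST n → push 11
RETURN_VALUE → return 11.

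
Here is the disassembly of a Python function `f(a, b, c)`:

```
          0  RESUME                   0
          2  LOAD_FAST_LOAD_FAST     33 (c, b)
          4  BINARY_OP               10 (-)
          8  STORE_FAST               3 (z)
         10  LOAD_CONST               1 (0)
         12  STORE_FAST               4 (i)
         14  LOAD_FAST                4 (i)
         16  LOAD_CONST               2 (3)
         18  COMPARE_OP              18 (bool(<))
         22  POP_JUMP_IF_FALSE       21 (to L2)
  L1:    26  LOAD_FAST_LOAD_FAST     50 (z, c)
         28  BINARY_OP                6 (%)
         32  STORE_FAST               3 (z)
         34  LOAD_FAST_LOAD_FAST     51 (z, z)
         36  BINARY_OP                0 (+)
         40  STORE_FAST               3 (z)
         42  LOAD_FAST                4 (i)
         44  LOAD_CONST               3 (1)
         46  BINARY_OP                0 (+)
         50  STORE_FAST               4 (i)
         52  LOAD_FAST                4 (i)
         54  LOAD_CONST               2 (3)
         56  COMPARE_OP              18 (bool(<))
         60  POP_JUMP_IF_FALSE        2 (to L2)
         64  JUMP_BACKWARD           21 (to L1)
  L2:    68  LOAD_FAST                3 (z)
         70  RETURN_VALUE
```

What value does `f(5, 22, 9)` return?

LOAD_FAST_LOAD_FAST c,b → push 9,22. Stack: [9, 22]
BINARY_OP - → 9 - 22 = -13. Stack: [-13]
STORE_FAST z → z=-13. Stack: []
LOAD_CONST → push 0. Stack: [0]
STORE_FAST i → i=0. Stack: []
LOAD_FAST i → push 0. Stack: [0]
LOAD_CONST → push 3. Stack: [0, 3]
COMPARE_OP bool(<) → 0 vs 3 = True. Stack: [True]
POP_JUMP_IF_FALSE → pop True; no jump. Stack: []
LOAD_FAST_LOAD_FAST z,c → push -13,9. Stack: [-13, 9]
BINARY_OP % → -13 % 9 = 5. Stack: [5]
STORE_FAST z → z=5. Stack: []
LOAD_FAST_LOAD_FAST z,z → push 5,5. Stack: [5, 5]
BINARY_OP + → 5 + 5 = 10. Stack: [10]
STORE_FAST z → z=10. Stack: []
LOAD_FAST i → push 0. Stack: [0]
LOAD_CONST → push 1. Stack: [0, 1]
BINARY_OP + → 0 + 1 = 1. Stack: [1]
STORE_FAST i → i=1. Stack: []
LOAD_FAST i → push 1. Stack: [1]
LOAD_CONST → push 3. Stack: [1, 3]
COMPARE_OP bool(<) → 1 vs 3 = True. Stack: [True]
POP_JUMP_IF_FALSE → pop True; no jump. Stack: []
LOAD_FAST_LOAD_FAST z,c → push 10,9. Stack: [10, 9]
BINARY_OP % → 10 % 9 = 1. Stack: [1]
STORE_FAST z → z=1. Stack: []
LOAD_FAST_LOAD_FAST z,z → push 1,1. Stack: [1, 1]
BINARY_OP + → 1 + 1 = 2. Stack: [2]
STORE_FAST z → z=2. Stack: []
LOAD_FAST i → push 1. Stack: [1]
LOAD_CONST → push 1. Stack: [1, 1]
BINARY_OP + → 1 + 1 = 2. Stack: [2]
STORE_FAST i → i=2. Stack: []
LOAD_FAST i → push 2. Stack: [2]
LOAD_CONST → push 3. Stack: [2, 3]
COMPARE_OP bool(<) → 2 vs 3 = True. Stack: [True]
POP_JUMP_IF_FALSE → pop True; no jump. Stack: []
LOAD_FAST_LOAD_FAST z,c → push 2,9. Stack: [2, 9]
BINARY_OP % → 2 % 9 = 2. Stack: [2]
STORE_FAST z → z=2. Stack: []
LOAD_FAST_LOAD_FAST z,z → push 2,2. Stack: [2, 2]
BINARY_OP + → 2 + 2 = 4. Stack: [4]
STORE_FAST z → z=4. Stack: []
LOAD_FAST i → push 2. Stack: [2]
LOAD_CONST → push 1. Stack: [2, 1]
BINARY_OP + → 2 + 1 = 3. Stack: [3]
STORE_FAST i → i=3. Stack: []
LOAD_FAST i → push 3. Stack: [3]
LOAD_CONST → push 3. Stack: [3, 3]
COMPARE_OP bool(<) → 3 vs 3 = False. Stack: [False]
POP_JUMP_IF_FALSE → pop False; jump. Stack: []
LOAD_FAST z → push 4. Stack: [4]
RETURN_VALUE → return 4.

4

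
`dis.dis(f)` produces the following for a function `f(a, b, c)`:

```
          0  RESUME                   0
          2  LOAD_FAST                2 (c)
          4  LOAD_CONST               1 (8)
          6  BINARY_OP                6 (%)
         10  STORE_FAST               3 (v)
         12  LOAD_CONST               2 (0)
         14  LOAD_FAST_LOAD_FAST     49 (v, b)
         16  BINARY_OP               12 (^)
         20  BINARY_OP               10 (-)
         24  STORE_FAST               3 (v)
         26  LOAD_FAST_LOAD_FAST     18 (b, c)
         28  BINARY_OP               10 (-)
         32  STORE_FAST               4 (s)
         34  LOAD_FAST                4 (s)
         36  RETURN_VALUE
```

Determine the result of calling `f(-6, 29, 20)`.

9

LOAD_FAST c → push 20. Stack: [20]
LOAD_CONST → push 8. Stack: [20, 8]
BINARY_OP % → 20 % 8 = 4. Stack: [4]
STORE_FAST v → v=4. Stack: []
LOAD_CONST → push 0. Stack: [0]
LOAD_FAST_LOAD_FAST v,b → push 4,29. Stack: [0, 4, 29]
BINARY_OP ^ → 4 ^ 29 = 25. Stack: [0, 25]
BINARY_OP - → 0 - 25 = -25. Stack: [-25]
STORE_FAST v → v=-25. Stack: []
LOAD_FAST_LOAD_FAST b,c → push 29,20. Stack: [29, 20]
BINARY_OP - → 29 - 20 = 9. Stack: [9]
STORE_FAST s → s=9. Stack: []
LOAD_FAST s → push 9. Stack: [9]
RETURN_VALUE → return 9.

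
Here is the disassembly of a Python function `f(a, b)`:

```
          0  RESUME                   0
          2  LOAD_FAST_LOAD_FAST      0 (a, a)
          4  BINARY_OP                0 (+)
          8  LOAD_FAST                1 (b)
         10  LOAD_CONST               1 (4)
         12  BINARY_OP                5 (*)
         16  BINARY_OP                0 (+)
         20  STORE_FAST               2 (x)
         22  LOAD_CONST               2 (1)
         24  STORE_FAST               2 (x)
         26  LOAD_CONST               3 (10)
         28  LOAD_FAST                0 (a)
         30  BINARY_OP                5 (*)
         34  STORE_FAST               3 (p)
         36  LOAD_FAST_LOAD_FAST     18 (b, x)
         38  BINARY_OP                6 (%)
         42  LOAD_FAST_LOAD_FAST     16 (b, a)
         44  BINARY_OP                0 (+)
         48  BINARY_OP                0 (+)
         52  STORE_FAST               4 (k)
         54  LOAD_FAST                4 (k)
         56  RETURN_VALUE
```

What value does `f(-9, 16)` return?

LOAD_FAST_LOAD_FAST a,a → push -9,-9. Stack: [-9, -9]
BINARY_OP + → -9 + -9 = -18. Stack: [-18]
LOAD_FAST b → push 16. Stack: [-18, 16]
LOAD_CONST → push 4. Stack: [-18, 16, 4]
BINARY_OP * → 16 * 4 = 64. Stack: [-18, 64]
BINARY_OP + → -18 + 64 = 46. Stack: [46]
STORE_FAST x → x=46. Stack: []
LOAD_CONST → push 1. Stack: [1]
STORE_FAST x → x=1. Stack: []
LOAD_CONST → push 10. Stack: [10]
LOAD_FAST a → push -9. Stack: [10, -9]
BINARY_OP * → 10 * -9 = -90. Stack: [-90]
STORE_FAST p → p=-90. Stack: []
LOAD_FAST_LOAD_FAST b,x → push 16,1. Stack: [16, 1]
BINARY_OP % → 16 % 1 = 0. Stack: [0]
LOAD_FAST_LOAD_FAST b,a → push 16,-9. Stack: [0, 16, -9]
BINARY_OP + → 16 + -9 = 7. Stack: [0, 7]
BINARY_OP + → 0 + 7 = 7. Stack: [7]
STORE_FAST k → k=7. Stack: []
LOAD_FAST k → push 7. Stack: [7]
RETURN_VALUE → return 7.

7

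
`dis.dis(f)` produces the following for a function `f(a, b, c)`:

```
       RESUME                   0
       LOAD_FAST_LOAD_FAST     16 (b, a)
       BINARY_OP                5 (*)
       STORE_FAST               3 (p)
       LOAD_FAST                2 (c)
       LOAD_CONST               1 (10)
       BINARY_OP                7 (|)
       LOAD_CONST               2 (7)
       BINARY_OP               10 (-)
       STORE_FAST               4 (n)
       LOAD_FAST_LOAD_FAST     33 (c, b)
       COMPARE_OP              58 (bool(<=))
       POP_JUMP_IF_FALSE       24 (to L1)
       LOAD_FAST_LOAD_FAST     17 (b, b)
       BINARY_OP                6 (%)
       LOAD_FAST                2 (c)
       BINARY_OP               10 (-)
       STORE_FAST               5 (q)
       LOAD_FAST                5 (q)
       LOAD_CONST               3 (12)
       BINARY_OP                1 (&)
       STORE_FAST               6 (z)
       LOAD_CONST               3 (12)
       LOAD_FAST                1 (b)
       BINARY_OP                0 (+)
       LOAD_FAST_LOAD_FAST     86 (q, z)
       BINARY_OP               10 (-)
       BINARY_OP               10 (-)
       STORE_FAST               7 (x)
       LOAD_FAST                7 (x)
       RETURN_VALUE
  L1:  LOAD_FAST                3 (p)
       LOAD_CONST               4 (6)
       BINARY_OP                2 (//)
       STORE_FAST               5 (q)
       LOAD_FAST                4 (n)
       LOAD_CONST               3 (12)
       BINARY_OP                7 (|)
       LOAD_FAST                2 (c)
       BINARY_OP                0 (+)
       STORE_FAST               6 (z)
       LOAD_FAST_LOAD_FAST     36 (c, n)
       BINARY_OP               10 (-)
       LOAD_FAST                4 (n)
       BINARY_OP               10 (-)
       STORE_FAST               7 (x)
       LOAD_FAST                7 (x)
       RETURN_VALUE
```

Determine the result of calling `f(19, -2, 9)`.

1

LOAD_FAST_LOAD_FAST b,a → push -2,19. Stack: [-2, 19]
BINARY_OP * → -2 * 19 = -38. Stack: [-38]
STORE_FAST p → p=-38. Stack: []
LOAD_FAST c → push 9. Stack: [9]
LOAD_CONST → push 10. Stack: [9, 10]
BINARY_OP | → 9 | 10 = 11. Stack: [11]
LOAD_CONST → push 7. Stack: [11, 7]
BINARY_OP - → 11 - 7 = 4. Stack: [4]
STORE_FAST n → n=4. Stack: []
LOAD_FAST_LOAD_FAST c,b → push 9,-2. Stack: [9, -2]
COMPARE_OP bool(<=) → 9 vs -2 = False. Stack: [False]
POP_JUMP_IF_FALSE → pop False; jump. Stack: []
LOAD_FAST p → push -38. Stack: [-38]
LOAD_CONST → push 6. Stack: [-38, 6]
BINARY_OP // → -38 // 6 = -7. Stack: [-7]
STORE_FAST q → q=-7. Stack: []
LOAD_FAST n → push 4. Stack: [4]
LOAD_CONST → push 12. Stack: [4, 12]
BINARY_OP | → 4 | 12 = 12. Stack: [12]
LOAD_FAST c → push 9. Stack: [12, 9]
BINARY_OP + → 12 + 9 = 21. Stack: [21]
STORE_FAST z → z=21. Stack: []
LOAD_FAST_LOAD_FAST c,n → push 9,4. Stack: [9, 4]
BINARY_OP - → 9 - 4 = 5. Stack: [5]
LOAD_FAST n → push 4. Stack: [5, 4]
BINARY_OP - → 5 - 4 = 1. Stack: [1]
STORE_FAST x → x=1. Stack: []
LOAD_FAST x → push 1. Stack: [1]
RETURN_VALUE → return 1.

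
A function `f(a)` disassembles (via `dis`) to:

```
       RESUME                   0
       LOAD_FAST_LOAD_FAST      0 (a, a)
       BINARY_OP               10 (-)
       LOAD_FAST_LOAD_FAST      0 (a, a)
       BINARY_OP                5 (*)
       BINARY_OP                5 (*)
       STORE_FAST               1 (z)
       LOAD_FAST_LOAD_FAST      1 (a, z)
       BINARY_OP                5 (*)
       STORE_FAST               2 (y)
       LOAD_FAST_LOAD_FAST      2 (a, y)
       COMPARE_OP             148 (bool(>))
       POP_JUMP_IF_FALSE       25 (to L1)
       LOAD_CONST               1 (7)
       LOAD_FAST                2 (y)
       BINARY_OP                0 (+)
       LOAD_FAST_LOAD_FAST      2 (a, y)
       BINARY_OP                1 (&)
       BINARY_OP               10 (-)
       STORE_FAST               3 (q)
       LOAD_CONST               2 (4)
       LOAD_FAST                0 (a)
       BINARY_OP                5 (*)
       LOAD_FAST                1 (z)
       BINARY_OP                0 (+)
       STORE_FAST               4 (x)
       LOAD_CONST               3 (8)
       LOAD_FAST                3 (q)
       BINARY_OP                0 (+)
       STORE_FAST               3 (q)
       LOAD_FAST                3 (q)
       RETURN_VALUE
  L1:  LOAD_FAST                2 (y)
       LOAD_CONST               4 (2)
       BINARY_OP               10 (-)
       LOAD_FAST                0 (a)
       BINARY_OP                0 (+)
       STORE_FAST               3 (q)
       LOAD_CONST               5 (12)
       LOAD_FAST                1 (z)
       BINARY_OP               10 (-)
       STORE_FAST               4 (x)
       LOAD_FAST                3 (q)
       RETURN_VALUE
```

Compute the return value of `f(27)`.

LOAD_FAST_LOAD_FAST a,a → push 27,27. Stack: [27, 27]
BINARY_OP - → 27 - 27 = 0. Stack: [0]
LOAD_FAST_LOAD_FAST a,a → push 27,27. Stack: [0, 27, 27]
BINARY_OP * → 27 * 27 = 729. Stack: [0, 729]
BINARY_OP * → 0 * 729 = 0. Stack: [0]
STORE_FAST z → z=0. Stack: []
LOAD_FAST_LOAD_FAST a,z → push 27,0. Stack: [27, 0]
BINARY_OP * → 27 * 0 = 0. Stack: [0]
STORE_FAST y → y=0. Stack: []
LOAD_FAST_LOAD_FAST a,y → push 27,0. Stack: [27, 0]
COMPARE_OP bool(>) → 27 vs 0 = True. Stack: [True]
POP_JUMP_IF_FALSE → pop True; no jump. Stack: []
LOAD_CONST → push 7. Stack: [7]
LOAD_FAST y → push 0. Stack: [7, 0]
BINARY_OP + → 7 + 0 = 7. Stack: [7]
LOAD_FAST_LOAD_FAST a,y → push 27,0. Stack: [7, 27, 0]
BINARY_OP & → 27 & 0 = 0. Stack: [7, 0]
BINARY_OP - → 7 - 0 = 7. Stack: [7]
STORE_FAST q → q=7. Stack: []
LOAD_CONST → push 4. Stack: [4]
LOAD_FAST a → push 27. Stack: [4, 27]
BINARY_OP * → 4 * 27 = 108. Stack: [108]
LOAD_FAST z → push 0. Stack: [108, 0]
BINARY_OP + → 108 + 0 = 108. Stack: [108]
STORE_FAST x → x=108. Stack: []
LOAD_CONST → push 8. Stack: [8]
LOAD_FAST q → push 7. Stack: [8, 7]
BINARY_OP + → 8 + 7 = 15. Stack: [15]
STORE_FAST q → q=15. Stack: []
LOAD_FAST q → push 15. Stack: [15]
RETURN_VALUE → return 15.

15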